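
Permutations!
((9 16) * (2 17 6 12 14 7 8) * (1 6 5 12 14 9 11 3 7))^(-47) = (1 6 14)(2 12 11 8 5 16 7 17 9 3)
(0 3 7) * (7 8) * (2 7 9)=(0 3 8 9 2 7)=[3, 1, 7, 8, 4, 5, 6, 0, 9, 2]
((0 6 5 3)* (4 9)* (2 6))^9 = (0 3 5 6 2)(4 9)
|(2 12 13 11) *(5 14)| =4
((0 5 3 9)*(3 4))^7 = ((0 5 4 3 9))^7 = (0 4 9 5 3)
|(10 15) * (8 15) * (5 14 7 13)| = |(5 14 7 13)(8 15 10)| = 12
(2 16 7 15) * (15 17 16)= (2 15)(7 17 16)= [0, 1, 15, 3, 4, 5, 6, 17, 8, 9, 10, 11, 12, 13, 14, 2, 7, 16]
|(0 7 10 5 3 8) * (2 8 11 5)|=15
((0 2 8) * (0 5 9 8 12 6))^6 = (0 12)(2 6)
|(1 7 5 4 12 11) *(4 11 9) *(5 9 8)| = |(1 7 9 4 12 8 5 11)| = 8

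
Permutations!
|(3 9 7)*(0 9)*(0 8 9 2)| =|(0 2)(3 8 9 7)| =4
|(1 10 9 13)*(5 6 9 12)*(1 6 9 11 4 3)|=10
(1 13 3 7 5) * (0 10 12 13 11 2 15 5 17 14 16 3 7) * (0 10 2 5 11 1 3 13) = [2, 1, 15, 10, 4, 3, 6, 17, 8, 9, 12, 5, 0, 7, 16, 11, 13, 14] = (0 2 15 11 5 3 10 12)(7 17 14 16 13)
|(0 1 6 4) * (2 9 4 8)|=|(0 1 6 8 2 9 4)|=7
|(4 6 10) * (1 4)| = 4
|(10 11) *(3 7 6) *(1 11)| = 3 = |(1 11 10)(3 7 6)|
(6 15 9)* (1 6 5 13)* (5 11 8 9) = (1 6 15 5 13)(8 9 11) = [0, 6, 2, 3, 4, 13, 15, 7, 9, 11, 10, 8, 12, 1, 14, 5]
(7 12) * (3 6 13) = (3 6 13)(7 12) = [0, 1, 2, 6, 4, 5, 13, 12, 8, 9, 10, 11, 7, 3]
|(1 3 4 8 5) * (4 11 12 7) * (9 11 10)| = 10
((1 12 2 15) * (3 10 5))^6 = ((1 12 2 15)(3 10 5))^6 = (1 2)(12 15)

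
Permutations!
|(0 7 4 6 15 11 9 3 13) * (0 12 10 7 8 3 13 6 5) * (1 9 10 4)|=|(0 8 3 6 15 11 10 7 1 9 13 12 4 5)|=14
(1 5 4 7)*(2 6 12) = (1 5 4 7)(2 6 12) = [0, 5, 6, 3, 7, 4, 12, 1, 8, 9, 10, 11, 2]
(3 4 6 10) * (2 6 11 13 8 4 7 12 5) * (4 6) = [0, 1, 4, 7, 11, 2, 10, 12, 6, 9, 3, 13, 5, 8] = (2 4 11 13 8 6 10 3 7 12 5)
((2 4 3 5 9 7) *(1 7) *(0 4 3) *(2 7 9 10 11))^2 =(2 5 11 3 10)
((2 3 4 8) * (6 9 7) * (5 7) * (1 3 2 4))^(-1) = ((1 3)(4 8)(5 7 6 9))^(-1) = (1 3)(4 8)(5 9 6 7)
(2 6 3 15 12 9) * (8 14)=(2 6 3 15 12 9)(8 14)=[0, 1, 6, 15, 4, 5, 3, 7, 14, 2, 10, 11, 9, 13, 8, 12]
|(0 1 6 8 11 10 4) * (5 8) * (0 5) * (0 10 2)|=|(0 1 6 10 4 5 8 11 2)|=9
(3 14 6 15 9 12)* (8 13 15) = (3 14 6 8 13 15 9 12) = [0, 1, 2, 14, 4, 5, 8, 7, 13, 12, 10, 11, 3, 15, 6, 9]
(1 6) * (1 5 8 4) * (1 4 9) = [0, 6, 2, 3, 4, 8, 5, 7, 9, 1] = (1 6 5 8 9)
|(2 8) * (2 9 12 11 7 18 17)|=|(2 8 9 12 11 7 18 17)|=8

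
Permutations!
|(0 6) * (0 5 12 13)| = |(0 6 5 12 13)| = 5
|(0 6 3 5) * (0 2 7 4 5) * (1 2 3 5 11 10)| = 12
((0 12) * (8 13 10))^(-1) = (0 12)(8 10 13)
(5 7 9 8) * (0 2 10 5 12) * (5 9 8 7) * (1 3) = [2, 3, 10, 1, 4, 5, 6, 8, 12, 7, 9, 11, 0] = (0 2 10 9 7 8 12)(1 3)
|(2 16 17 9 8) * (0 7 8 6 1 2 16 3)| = |(0 7 8 16 17 9 6 1 2 3)| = 10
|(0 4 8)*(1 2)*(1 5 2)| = 6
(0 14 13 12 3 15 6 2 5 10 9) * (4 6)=[14, 1, 5, 15, 6, 10, 2, 7, 8, 0, 9, 11, 3, 12, 13, 4]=(0 14 13 12 3 15 4 6 2 5 10 9)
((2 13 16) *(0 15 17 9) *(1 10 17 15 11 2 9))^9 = ((0 11 2 13 16 9)(1 10 17))^9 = (17)(0 13)(2 9)(11 16)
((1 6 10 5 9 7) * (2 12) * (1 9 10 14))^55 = (1 6 14)(2 12)(5 10)(7 9)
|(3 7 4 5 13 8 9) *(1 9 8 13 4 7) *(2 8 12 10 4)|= 6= |(13)(1 9 3)(2 8 12 10 4 5)|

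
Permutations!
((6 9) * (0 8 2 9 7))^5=(0 7 6 9 2 8)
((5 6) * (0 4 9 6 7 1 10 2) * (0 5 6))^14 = ((0 4 9)(1 10 2 5 7))^14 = (0 9 4)(1 7 5 2 10)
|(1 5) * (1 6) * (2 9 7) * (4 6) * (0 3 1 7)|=|(0 3 1 5 4 6 7 2 9)|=9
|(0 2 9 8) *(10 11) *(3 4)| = |(0 2 9 8)(3 4)(10 11)| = 4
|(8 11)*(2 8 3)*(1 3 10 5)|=7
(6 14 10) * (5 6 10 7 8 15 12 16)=(5 6 14 7 8 15 12 16)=[0, 1, 2, 3, 4, 6, 14, 8, 15, 9, 10, 11, 16, 13, 7, 12, 5]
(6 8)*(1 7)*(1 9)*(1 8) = (1 7 9 8 6) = [0, 7, 2, 3, 4, 5, 1, 9, 6, 8]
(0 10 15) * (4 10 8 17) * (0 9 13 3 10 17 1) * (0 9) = (0 8 1 9 13 3 10 15)(4 17) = [8, 9, 2, 10, 17, 5, 6, 7, 1, 13, 15, 11, 12, 3, 14, 0, 16, 4]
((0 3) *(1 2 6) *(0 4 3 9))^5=(0 9)(1 6 2)(3 4)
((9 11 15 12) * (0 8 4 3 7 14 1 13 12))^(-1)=(0 15 11 9 12 13 1 14 7 3 4 8)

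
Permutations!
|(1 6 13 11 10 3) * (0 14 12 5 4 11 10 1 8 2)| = |(0 14 12 5 4 11 1 6 13 10 3 8 2)| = 13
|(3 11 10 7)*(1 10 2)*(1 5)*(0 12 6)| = 21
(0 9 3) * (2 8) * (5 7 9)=[5, 1, 8, 0, 4, 7, 6, 9, 2, 3]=(0 5 7 9 3)(2 8)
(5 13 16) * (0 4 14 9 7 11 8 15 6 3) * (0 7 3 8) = (0 4 14 9 3 7 11)(5 13 16)(6 8 15) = [4, 1, 2, 7, 14, 13, 8, 11, 15, 3, 10, 0, 12, 16, 9, 6, 5]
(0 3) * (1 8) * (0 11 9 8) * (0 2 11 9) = [3, 2, 11, 9, 4, 5, 6, 7, 1, 8, 10, 0] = (0 3 9 8 1 2 11)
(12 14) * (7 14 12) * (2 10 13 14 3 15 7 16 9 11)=(2 10 13 14 16 9 11)(3 15 7)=[0, 1, 10, 15, 4, 5, 6, 3, 8, 11, 13, 2, 12, 14, 16, 7, 9]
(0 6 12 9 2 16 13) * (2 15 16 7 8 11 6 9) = (0 9 15 16 13)(2 7 8 11 6 12) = [9, 1, 7, 3, 4, 5, 12, 8, 11, 15, 10, 6, 2, 0, 14, 16, 13]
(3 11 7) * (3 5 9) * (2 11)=(2 11 7 5 9 3)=[0, 1, 11, 2, 4, 9, 6, 5, 8, 3, 10, 7]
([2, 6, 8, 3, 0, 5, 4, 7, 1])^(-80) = [6, 2, 4, 3, 1, 5, 8, 7, 0]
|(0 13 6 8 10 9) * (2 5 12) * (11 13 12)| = 10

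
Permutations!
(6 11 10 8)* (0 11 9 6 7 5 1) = [11, 0, 2, 3, 4, 1, 9, 5, 7, 6, 8, 10] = (0 11 10 8 7 5 1)(6 9)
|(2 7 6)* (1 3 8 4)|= |(1 3 8 4)(2 7 6)|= 12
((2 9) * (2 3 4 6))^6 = ((2 9 3 4 6))^6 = (2 9 3 4 6)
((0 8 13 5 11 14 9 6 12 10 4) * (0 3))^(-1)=(0 3 4 10 12 6 9 14 11 5 13 8)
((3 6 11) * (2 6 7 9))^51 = ((2 6 11 3 7 9))^51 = (2 3)(6 7)(9 11)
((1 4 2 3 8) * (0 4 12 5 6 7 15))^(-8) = (0 3 12 7 4 8 5 15 2 1 6)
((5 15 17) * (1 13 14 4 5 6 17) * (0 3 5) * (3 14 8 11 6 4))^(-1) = (0 4 17 6 11 8 13 1 15 5 3 14)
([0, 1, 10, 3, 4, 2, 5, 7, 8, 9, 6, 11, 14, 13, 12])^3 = (2 5 6 10)(12 14)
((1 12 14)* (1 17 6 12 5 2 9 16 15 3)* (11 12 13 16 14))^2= ((1 5 2 9 14 17 6 13 16 15 3)(11 12))^2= (1 2 14 6 16 3 5 9 17 13 15)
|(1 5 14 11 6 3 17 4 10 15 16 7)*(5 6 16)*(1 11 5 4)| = 12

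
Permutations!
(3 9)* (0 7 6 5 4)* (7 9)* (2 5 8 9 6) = (0 6 8 9 3 7 2 5 4) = [6, 1, 5, 7, 0, 4, 8, 2, 9, 3]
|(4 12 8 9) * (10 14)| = 4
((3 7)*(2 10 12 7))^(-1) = (2 3 7 12 10)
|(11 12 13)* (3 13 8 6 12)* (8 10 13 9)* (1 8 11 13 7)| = 6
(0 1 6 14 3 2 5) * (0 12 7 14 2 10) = (0 1 6 2 5 12 7 14 3 10) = [1, 6, 5, 10, 4, 12, 2, 14, 8, 9, 0, 11, 7, 13, 3]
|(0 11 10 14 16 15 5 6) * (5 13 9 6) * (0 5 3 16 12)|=|(0 11 10 14 12)(3 16 15 13 9 6 5)|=35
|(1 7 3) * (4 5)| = 6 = |(1 7 3)(4 5)|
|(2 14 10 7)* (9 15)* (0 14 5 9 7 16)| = 20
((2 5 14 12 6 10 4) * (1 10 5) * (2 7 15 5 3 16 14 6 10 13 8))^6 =(1 8)(2 13)(3 7 14 5 10)(4 16 15 12 6)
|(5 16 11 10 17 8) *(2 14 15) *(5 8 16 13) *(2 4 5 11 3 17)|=24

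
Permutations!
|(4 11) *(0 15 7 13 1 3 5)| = 14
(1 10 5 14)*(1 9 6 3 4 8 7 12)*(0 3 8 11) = (0 3 4 11)(1 10 5 14 9 6 8 7 12) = [3, 10, 2, 4, 11, 14, 8, 12, 7, 6, 5, 0, 1, 13, 9]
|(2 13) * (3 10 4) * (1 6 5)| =|(1 6 5)(2 13)(3 10 4)| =6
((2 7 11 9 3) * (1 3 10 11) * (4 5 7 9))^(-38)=((1 3 2 9 10 11 4 5 7))^(-38)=(1 5 11 9 3 7 4 10 2)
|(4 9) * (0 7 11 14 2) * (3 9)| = 15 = |(0 7 11 14 2)(3 9 4)|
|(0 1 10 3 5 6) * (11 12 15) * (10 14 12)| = 10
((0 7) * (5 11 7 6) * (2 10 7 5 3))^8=(11)(0 3 10)(2 7 6)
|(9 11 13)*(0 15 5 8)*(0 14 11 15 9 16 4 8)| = 12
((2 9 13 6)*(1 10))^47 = (1 10)(2 6 13 9)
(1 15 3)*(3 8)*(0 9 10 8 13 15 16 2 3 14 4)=(0 9 10 8 14 4)(1 16 2 3)(13 15)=[9, 16, 3, 1, 0, 5, 6, 7, 14, 10, 8, 11, 12, 15, 4, 13, 2]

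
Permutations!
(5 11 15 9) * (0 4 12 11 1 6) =(0 4 12 11 15 9 5 1 6) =[4, 6, 2, 3, 12, 1, 0, 7, 8, 5, 10, 15, 11, 13, 14, 9]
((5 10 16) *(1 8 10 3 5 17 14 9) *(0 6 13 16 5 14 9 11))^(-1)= ((0 6 13 16 17 9 1 8 10 5 3 14 11))^(-1)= (0 11 14 3 5 10 8 1 9 17 16 13 6)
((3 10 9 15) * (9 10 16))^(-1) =(3 15 9 16)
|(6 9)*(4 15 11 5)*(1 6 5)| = |(1 6 9 5 4 15 11)| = 7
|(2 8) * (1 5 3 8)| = 5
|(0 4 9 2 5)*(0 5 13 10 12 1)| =8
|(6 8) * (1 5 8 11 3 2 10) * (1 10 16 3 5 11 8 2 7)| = 14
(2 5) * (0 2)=(0 2 5)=[2, 1, 5, 3, 4, 0]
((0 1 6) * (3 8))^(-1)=((0 1 6)(3 8))^(-1)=(0 6 1)(3 8)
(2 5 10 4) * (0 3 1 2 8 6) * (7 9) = [3, 2, 5, 1, 8, 10, 0, 9, 6, 7, 4] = (0 3 1 2 5 10 4 8 6)(7 9)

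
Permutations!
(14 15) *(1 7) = (1 7)(14 15) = [0, 7, 2, 3, 4, 5, 6, 1, 8, 9, 10, 11, 12, 13, 15, 14]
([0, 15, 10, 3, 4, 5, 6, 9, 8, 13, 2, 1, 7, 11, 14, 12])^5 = [0, 13, 10, 3, 4, 5, 6, 15, 8, 12, 2, 9, 1, 7, 14, 11]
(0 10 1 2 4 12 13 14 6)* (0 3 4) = (0 10 1 2)(3 4 12 13 14 6) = [10, 2, 0, 4, 12, 5, 3, 7, 8, 9, 1, 11, 13, 14, 6]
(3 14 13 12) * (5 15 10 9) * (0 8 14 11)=(0 8 14 13 12 3 11)(5 15 10 9)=[8, 1, 2, 11, 4, 15, 6, 7, 14, 5, 9, 0, 3, 12, 13, 10]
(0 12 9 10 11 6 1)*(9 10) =[12, 0, 2, 3, 4, 5, 1, 7, 8, 9, 11, 6, 10] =(0 12 10 11 6 1)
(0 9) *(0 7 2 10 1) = (0 9 7 2 10 1) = [9, 0, 10, 3, 4, 5, 6, 2, 8, 7, 1]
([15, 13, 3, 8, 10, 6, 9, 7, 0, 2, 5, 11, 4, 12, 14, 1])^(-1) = [8, 15, 9, 2, 12, 10, 5, 7, 3, 6, 4, 11, 13, 1, 14, 0]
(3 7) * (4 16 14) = [0, 1, 2, 7, 16, 5, 6, 3, 8, 9, 10, 11, 12, 13, 4, 15, 14] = (3 7)(4 16 14)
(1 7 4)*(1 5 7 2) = (1 2)(4 5 7) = [0, 2, 1, 3, 5, 7, 6, 4]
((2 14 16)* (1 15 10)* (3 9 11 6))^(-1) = (1 10 15)(2 16 14)(3 6 11 9)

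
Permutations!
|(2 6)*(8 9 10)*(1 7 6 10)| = |(1 7 6 2 10 8 9)| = 7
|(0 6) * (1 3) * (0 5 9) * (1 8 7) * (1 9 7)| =15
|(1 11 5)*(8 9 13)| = |(1 11 5)(8 9 13)| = 3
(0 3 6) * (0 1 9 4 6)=(0 3)(1 9 4 6)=[3, 9, 2, 0, 6, 5, 1, 7, 8, 4]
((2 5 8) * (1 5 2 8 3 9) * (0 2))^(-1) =(0 2)(1 9 3 5)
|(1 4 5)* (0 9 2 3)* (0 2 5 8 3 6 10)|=10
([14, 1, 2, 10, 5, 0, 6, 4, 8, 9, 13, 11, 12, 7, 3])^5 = (0 7 3 5 13 14 4 10)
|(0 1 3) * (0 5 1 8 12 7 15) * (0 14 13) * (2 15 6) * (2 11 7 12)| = |(0 8 2 15 14 13)(1 3 5)(6 11 7)| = 6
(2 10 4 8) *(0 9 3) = (0 9 3)(2 10 4 8) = [9, 1, 10, 0, 8, 5, 6, 7, 2, 3, 4]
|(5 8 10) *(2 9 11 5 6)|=7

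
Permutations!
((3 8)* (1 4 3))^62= (1 3)(4 8)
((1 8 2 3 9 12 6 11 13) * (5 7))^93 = (1 3 6)(2 12 13)(5 7)(8 9 11)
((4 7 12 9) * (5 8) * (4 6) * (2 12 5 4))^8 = ((2 12 9 6)(4 7 5 8))^8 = (12)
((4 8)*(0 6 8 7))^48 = ((0 6 8 4 7))^48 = (0 4 6 7 8)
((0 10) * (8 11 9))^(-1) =(0 10)(8 9 11)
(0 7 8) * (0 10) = (0 7 8 10) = [7, 1, 2, 3, 4, 5, 6, 8, 10, 9, 0]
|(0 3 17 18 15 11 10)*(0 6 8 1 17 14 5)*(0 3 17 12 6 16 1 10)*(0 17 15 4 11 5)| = 60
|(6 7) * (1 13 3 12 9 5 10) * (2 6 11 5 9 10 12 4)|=|(1 13 3 4 2 6 7 11 5 12 10)|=11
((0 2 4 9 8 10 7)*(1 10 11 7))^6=(0 7 11 8 9 4 2)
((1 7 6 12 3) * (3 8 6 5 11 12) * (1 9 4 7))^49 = ((3 9 4 7 5 11 12 8 6))^49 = (3 5 6 7 8 4 12 9 11)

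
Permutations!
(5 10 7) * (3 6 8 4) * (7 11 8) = (3 6 7 5 10 11 8 4) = [0, 1, 2, 6, 3, 10, 7, 5, 4, 9, 11, 8]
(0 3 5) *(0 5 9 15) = (0 3 9 15) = [3, 1, 2, 9, 4, 5, 6, 7, 8, 15, 10, 11, 12, 13, 14, 0]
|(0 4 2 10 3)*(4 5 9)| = 7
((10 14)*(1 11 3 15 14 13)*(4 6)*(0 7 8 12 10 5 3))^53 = ((0 7 8 12 10 13 1 11)(3 15 14 5)(4 6))^53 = (0 13 8 11 10 7 1 12)(3 15 14 5)(4 6)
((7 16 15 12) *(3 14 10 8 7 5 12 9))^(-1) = (3 9 15 16 7 8 10 14)(5 12)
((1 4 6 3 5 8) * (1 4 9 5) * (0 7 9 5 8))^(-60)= ((0 7 9 8 4 6 3 1 5))^(-60)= (0 8 3)(1 7 4)(5 9 6)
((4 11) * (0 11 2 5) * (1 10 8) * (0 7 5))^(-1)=(0 2 4 11)(1 8 10)(5 7)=((0 11 4 2)(1 10 8)(5 7))^(-1)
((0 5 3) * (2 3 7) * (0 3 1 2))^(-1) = (0 7 5)(1 2)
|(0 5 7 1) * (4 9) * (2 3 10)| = |(0 5 7 1)(2 3 10)(4 9)| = 12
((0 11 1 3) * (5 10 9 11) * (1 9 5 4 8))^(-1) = ((0 4 8 1 3)(5 10)(9 11))^(-1) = (0 3 1 8 4)(5 10)(9 11)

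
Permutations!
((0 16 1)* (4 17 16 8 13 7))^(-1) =(0 1 16 17 4 7 13 8)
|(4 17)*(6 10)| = 2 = |(4 17)(6 10)|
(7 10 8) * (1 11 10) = (1 11 10 8 7) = [0, 11, 2, 3, 4, 5, 6, 1, 7, 9, 8, 10]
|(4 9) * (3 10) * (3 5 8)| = 4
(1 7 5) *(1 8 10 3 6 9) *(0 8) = (0 8 10 3 6 9 1 7 5) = [8, 7, 2, 6, 4, 0, 9, 5, 10, 1, 3]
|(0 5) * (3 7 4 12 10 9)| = 6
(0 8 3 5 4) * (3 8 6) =[6, 1, 2, 5, 0, 4, 3, 7, 8] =(8)(0 6 3 5 4)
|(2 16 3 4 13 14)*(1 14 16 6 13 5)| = 9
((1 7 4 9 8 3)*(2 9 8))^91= (1 7 4 8 3)(2 9)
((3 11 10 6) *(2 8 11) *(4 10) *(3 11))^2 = (2 3 8)(4 6)(10 11)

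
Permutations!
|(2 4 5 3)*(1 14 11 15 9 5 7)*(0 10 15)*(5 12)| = 13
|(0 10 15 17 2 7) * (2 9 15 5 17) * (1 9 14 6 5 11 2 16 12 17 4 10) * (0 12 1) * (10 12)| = |(1 9 15 16)(2 7 10 11)(4 12 17 14 6 5)| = 12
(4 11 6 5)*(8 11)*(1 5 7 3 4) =[0, 5, 2, 4, 8, 1, 7, 3, 11, 9, 10, 6] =(1 5)(3 4 8 11 6 7)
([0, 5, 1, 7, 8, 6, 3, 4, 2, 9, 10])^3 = [0, 3, 6, 8, 1, 7, 4, 2, 5, 9, 10]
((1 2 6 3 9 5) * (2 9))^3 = (9)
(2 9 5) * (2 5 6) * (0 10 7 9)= (0 10 7 9 6 2)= [10, 1, 0, 3, 4, 5, 2, 9, 8, 6, 7]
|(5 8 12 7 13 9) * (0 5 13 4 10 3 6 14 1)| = 22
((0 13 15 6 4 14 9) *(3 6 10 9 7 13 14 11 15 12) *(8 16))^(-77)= ((0 14 7 13 12 3 6 4 11 15 10 9)(8 16))^(-77)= (0 4 7 15 12 9 6 14 11 13 10 3)(8 16)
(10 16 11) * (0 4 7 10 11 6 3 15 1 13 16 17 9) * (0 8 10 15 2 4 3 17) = (0 3 2 4 7 15 1 13 16 6 17 9 8 10) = [3, 13, 4, 2, 7, 5, 17, 15, 10, 8, 0, 11, 12, 16, 14, 1, 6, 9]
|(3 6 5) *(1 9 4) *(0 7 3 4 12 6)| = 6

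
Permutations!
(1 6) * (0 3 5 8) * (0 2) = (0 3 5 8 2)(1 6) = [3, 6, 0, 5, 4, 8, 1, 7, 2]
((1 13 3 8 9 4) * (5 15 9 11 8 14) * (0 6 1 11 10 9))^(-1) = ((0 6 1 13 3 14 5 15)(4 11 8 10 9))^(-1) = (0 15 5 14 3 13 1 6)(4 9 10 8 11)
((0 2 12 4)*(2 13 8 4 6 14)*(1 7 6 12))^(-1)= (0 4 8 13)(1 2 14 6 7)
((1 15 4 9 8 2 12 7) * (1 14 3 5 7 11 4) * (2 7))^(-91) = (1 15)(2 5 3 14 7 8 9 4 11 12)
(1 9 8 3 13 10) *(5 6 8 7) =[0, 9, 2, 13, 4, 6, 8, 5, 3, 7, 1, 11, 12, 10] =(1 9 7 5 6 8 3 13 10)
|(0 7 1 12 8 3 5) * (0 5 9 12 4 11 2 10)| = 28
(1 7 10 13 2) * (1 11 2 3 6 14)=(1 7 10 13 3 6 14)(2 11)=[0, 7, 11, 6, 4, 5, 14, 10, 8, 9, 13, 2, 12, 3, 1]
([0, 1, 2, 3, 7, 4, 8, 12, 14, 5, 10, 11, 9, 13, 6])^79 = (4 5 9 12 7)(6 8 14)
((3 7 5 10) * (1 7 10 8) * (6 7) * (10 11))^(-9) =(11)(1 6 7 5 8)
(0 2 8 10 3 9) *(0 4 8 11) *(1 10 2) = [1, 10, 11, 9, 8, 5, 6, 7, 2, 4, 3, 0] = (0 1 10 3 9 4 8 2 11)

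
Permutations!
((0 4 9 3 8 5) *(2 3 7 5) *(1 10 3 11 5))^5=((0 4 9 7 1 10 3 8 2 11 5))^5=(0 10 5 1 11 7 2 9 8 4 3)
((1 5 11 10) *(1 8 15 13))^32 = ((1 5 11 10 8 15 13))^32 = (1 8 5 15 11 13 10)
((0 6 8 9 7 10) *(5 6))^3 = ((0 5 6 8 9 7 10))^3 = (0 8 10 6 7 5 9)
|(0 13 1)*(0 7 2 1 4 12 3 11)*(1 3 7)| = 8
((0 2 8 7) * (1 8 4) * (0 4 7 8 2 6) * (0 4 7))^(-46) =((8)(0 6 4 1 2))^(-46) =(8)(0 2 1 4 6)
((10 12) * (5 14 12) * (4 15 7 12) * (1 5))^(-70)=((1 5 14 4 15 7 12 10))^(-70)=(1 14 15 12)(4 7 10 5)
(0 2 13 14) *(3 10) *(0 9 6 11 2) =[0, 1, 13, 10, 4, 5, 11, 7, 8, 6, 3, 2, 12, 14, 9] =(2 13 14 9 6 11)(3 10)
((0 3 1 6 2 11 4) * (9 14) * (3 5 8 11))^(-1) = ((0 5 8 11 4)(1 6 2 3)(9 14))^(-1) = (0 4 11 8 5)(1 3 2 6)(9 14)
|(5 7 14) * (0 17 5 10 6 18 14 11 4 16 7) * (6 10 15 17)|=28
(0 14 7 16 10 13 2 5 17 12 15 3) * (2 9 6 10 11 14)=[2, 1, 5, 0, 4, 17, 10, 16, 8, 6, 13, 14, 15, 9, 7, 3, 11, 12]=(0 2 5 17 12 15 3)(6 10 13 9)(7 16 11 14)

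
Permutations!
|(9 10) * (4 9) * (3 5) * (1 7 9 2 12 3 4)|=20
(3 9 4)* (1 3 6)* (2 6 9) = [0, 3, 6, 2, 9, 5, 1, 7, 8, 4] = (1 3 2 6)(4 9)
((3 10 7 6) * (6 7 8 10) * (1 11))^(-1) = ((1 11)(3 6)(8 10))^(-1) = (1 11)(3 6)(8 10)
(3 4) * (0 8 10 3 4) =[8, 1, 2, 0, 4, 5, 6, 7, 10, 9, 3] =(0 8 10 3)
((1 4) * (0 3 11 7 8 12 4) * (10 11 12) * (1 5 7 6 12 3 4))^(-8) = (0 5 8 11 12)(1 4 7 10 6)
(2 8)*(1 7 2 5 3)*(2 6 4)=(1 7 6 4 2 8 5 3)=[0, 7, 8, 1, 2, 3, 4, 6, 5]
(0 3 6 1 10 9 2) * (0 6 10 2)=(0 3 10 9)(1 2 6)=[3, 2, 6, 10, 4, 5, 1, 7, 8, 0, 9]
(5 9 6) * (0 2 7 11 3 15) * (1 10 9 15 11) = [2, 10, 7, 11, 4, 15, 5, 1, 8, 6, 9, 3, 12, 13, 14, 0] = (0 2 7 1 10 9 6 5 15)(3 11)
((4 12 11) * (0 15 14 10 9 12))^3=((0 15 14 10 9 12 11 4))^3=(0 10 11 15 9 4 14 12)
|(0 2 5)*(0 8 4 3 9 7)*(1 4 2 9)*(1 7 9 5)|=|(9)(0 5 8 2 1 4 3 7)|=8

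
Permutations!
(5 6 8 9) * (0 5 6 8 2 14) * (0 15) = [5, 1, 14, 3, 4, 8, 2, 7, 9, 6, 10, 11, 12, 13, 15, 0] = (0 5 8 9 6 2 14 15)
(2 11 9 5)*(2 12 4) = [0, 1, 11, 3, 2, 12, 6, 7, 8, 5, 10, 9, 4] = (2 11 9 5 12 4)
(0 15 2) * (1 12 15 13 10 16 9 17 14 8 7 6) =(0 13 10 16 9 17 14 8 7 6 1 12 15 2) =[13, 12, 0, 3, 4, 5, 1, 6, 7, 17, 16, 11, 15, 10, 8, 2, 9, 14]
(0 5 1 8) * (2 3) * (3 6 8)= [5, 3, 6, 2, 4, 1, 8, 7, 0]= (0 5 1 3 2 6 8)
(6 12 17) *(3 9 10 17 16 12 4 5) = (3 9 10 17 6 4 5)(12 16) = [0, 1, 2, 9, 5, 3, 4, 7, 8, 10, 17, 11, 16, 13, 14, 15, 12, 6]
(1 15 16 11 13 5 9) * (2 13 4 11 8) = (1 15 16 8 2 13 5 9)(4 11) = [0, 15, 13, 3, 11, 9, 6, 7, 2, 1, 10, 4, 12, 5, 14, 16, 8]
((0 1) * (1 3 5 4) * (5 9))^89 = (0 1 4 5 9 3)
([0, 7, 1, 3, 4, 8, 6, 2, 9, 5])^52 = [0, 7, 1, 3, 4, 8, 6, 2, 9, 5]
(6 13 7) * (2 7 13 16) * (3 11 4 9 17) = [0, 1, 7, 11, 9, 5, 16, 6, 8, 17, 10, 4, 12, 13, 14, 15, 2, 3] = (2 7 6 16)(3 11 4 9 17)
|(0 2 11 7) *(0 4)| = 5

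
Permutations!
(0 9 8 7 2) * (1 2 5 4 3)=(0 9 8 7 5 4 3 1 2)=[9, 2, 0, 1, 3, 4, 6, 5, 7, 8]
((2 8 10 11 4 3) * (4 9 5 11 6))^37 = (2 8 10 6 4 3)(5 11 9)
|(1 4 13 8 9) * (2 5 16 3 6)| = |(1 4 13 8 9)(2 5 16 3 6)| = 5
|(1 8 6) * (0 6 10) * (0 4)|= 6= |(0 6 1 8 10 4)|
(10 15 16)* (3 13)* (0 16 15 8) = (0 16 10 8)(3 13) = [16, 1, 2, 13, 4, 5, 6, 7, 0, 9, 8, 11, 12, 3, 14, 15, 10]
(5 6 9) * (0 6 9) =[6, 1, 2, 3, 4, 9, 0, 7, 8, 5] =(0 6)(5 9)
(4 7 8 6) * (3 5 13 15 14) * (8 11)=[0, 1, 2, 5, 7, 13, 4, 11, 6, 9, 10, 8, 12, 15, 3, 14]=(3 5 13 15 14)(4 7 11 8 6)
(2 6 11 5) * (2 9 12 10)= (2 6 11 5 9 12 10)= [0, 1, 6, 3, 4, 9, 11, 7, 8, 12, 2, 5, 10]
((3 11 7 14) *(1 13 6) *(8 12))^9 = ((1 13 6)(3 11 7 14)(8 12))^9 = (3 11 7 14)(8 12)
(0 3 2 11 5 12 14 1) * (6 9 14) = (0 3 2 11 5 12 6 9 14 1) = [3, 0, 11, 2, 4, 12, 9, 7, 8, 14, 10, 5, 6, 13, 1]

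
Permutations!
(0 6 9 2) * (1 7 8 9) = (0 6 1 7 8 9 2) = [6, 7, 0, 3, 4, 5, 1, 8, 9, 2]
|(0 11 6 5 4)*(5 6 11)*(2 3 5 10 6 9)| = |(11)(0 10 6 9 2 3 5 4)| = 8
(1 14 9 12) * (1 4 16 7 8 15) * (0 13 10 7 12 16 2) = (0 13 10 7 8 15 1 14 9 16 12 4 2) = [13, 14, 0, 3, 2, 5, 6, 8, 15, 16, 7, 11, 4, 10, 9, 1, 12]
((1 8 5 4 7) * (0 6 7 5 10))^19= (0 6 7 1 8 10)(4 5)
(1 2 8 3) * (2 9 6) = [0, 9, 8, 1, 4, 5, 2, 7, 3, 6] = (1 9 6 2 8 3)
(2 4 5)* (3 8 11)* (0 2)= (0 2 4 5)(3 8 11)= [2, 1, 4, 8, 5, 0, 6, 7, 11, 9, 10, 3]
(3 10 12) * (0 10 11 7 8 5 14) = (0 10 12 3 11 7 8 5 14) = [10, 1, 2, 11, 4, 14, 6, 8, 5, 9, 12, 7, 3, 13, 0]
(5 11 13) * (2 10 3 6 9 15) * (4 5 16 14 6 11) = [0, 1, 10, 11, 5, 4, 9, 7, 8, 15, 3, 13, 12, 16, 6, 2, 14] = (2 10 3 11 13 16 14 6 9 15)(4 5)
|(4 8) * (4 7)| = |(4 8 7)| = 3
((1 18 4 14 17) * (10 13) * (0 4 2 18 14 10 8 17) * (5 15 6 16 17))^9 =(0 17 15 13)(1 6 8 4)(2 18)(5 10 14 16)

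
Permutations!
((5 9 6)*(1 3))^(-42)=(9)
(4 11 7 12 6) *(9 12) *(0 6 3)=(0 6 4 11 7 9 12 3)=[6, 1, 2, 0, 11, 5, 4, 9, 8, 12, 10, 7, 3]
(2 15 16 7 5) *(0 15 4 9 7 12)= (0 15 16 12)(2 4 9 7 5)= [15, 1, 4, 3, 9, 2, 6, 5, 8, 7, 10, 11, 0, 13, 14, 16, 12]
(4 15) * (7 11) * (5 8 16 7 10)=[0, 1, 2, 3, 15, 8, 6, 11, 16, 9, 5, 10, 12, 13, 14, 4, 7]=(4 15)(5 8 16 7 11 10)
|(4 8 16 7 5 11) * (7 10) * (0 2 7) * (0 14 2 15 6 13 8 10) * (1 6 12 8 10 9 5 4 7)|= 30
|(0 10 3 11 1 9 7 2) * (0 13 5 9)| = |(0 10 3 11 1)(2 13 5 9 7)| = 5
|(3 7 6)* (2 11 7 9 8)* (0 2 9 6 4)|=10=|(0 2 11 7 4)(3 6)(8 9)|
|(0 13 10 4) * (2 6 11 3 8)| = |(0 13 10 4)(2 6 11 3 8)| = 20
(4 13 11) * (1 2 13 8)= (1 2 13 11 4 8)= [0, 2, 13, 3, 8, 5, 6, 7, 1, 9, 10, 4, 12, 11]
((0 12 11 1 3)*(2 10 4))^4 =((0 12 11 1 3)(2 10 4))^4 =(0 3 1 11 12)(2 10 4)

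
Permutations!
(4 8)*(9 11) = (4 8)(9 11) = [0, 1, 2, 3, 8, 5, 6, 7, 4, 11, 10, 9]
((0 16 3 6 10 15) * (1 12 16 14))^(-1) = (0 15 10 6 3 16 12 1 14)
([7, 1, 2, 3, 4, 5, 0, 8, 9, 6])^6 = (0 7 8 9 6)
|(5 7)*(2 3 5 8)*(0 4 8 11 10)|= 9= |(0 4 8 2 3 5 7 11 10)|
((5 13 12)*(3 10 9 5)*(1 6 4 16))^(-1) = ((1 6 4 16)(3 10 9 5 13 12))^(-1) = (1 16 4 6)(3 12 13 5 9 10)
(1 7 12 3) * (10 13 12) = (1 7 10 13 12 3) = [0, 7, 2, 1, 4, 5, 6, 10, 8, 9, 13, 11, 3, 12]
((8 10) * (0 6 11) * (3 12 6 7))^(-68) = (0 6 3)(7 11 12)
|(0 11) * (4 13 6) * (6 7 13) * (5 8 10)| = |(0 11)(4 6)(5 8 10)(7 13)| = 6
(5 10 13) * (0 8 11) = (0 8 11)(5 10 13) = [8, 1, 2, 3, 4, 10, 6, 7, 11, 9, 13, 0, 12, 5]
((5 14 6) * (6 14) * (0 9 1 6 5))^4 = ((14)(0 9 1 6))^4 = (14)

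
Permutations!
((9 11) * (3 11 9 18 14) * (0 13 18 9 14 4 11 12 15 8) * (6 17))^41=((0 13 18 4 11 9 14 3 12 15 8)(6 17))^41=(0 12 9 18 8 3 11 13 15 14 4)(6 17)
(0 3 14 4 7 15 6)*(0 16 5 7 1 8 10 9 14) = (0 3)(1 8 10 9 14 4)(5 7 15 6 16) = [3, 8, 2, 0, 1, 7, 16, 15, 10, 14, 9, 11, 12, 13, 4, 6, 5]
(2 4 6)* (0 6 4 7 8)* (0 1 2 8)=(0 6 8 1 2 7)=[6, 2, 7, 3, 4, 5, 8, 0, 1]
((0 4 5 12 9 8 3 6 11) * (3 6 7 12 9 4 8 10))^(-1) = (0 11 6 8)(3 10 9 5 4 12 7)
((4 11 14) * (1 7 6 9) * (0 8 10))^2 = ((0 8 10)(1 7 6 9)(4 11 14))^2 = (0 10 8)(1 6)(4 14 11)(7 9)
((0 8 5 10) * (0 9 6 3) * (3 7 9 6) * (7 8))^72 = ((0 7 9 3)(5 10 6 8))^72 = (10)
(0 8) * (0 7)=[8, 1, 2, 3, 4, 5, 6, 0, 7]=(0 8 7)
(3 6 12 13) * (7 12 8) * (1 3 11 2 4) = (1 3 6 8 7 12 13 11 2 4) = [0, 3, 4, 6, 1, 5, 8, 12, 7, 9, 10, 2, 13, 11]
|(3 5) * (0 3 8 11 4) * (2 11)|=|(0 3 5 8 2 11 4)|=7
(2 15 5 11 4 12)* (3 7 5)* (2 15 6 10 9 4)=[0, 1, 6, 7, 12, 11, 10, 5, 8, 4, 9, 2, 15, 13, 14, 3]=(2 6 10 9 4 12 15 3 7 5 11)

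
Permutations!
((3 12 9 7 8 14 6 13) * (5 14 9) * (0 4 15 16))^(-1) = (0 16 15 4)(3 13 6 14 5 12)(7 9 8)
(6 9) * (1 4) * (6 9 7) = [0, 4, 2, 3, 1, 5, 7, 6, 8, 9] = (9)(1 4)(6 7)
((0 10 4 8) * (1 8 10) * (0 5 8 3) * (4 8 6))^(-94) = ((0 1 3)(4 10 8 5 6))^(-94) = (0 3 1)(4 10 8 5 6)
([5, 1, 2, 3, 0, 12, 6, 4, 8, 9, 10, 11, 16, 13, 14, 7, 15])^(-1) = (0 4 7 15 16 12 5)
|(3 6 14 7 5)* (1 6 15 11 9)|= 9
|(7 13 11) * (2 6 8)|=3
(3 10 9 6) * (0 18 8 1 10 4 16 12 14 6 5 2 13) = (0 18 8 1 10 9 5 2 13)(3 4 16 12 14 6) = [18, 10, 13, 4, 16, 2, 3, 7, 1, 5, 9, 11, 14, 0, 6, 15, 12, 17, 8]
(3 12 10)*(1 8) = (1 8)(3 12 10) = [0, 8, 2, 12, 4, 5, 6, 7, 1, 9, 3, 11, 10]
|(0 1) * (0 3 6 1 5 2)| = 3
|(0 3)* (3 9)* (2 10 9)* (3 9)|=|(0 2 10 3)|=4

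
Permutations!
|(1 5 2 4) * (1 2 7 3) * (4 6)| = 12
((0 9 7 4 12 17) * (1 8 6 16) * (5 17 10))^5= (0 10 7 17 12 9 5 4)(1 8 6 16)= ((0 9 7 4 12 10 5 17)(1 8 6 16))^5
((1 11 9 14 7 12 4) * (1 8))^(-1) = (1 8 4 12 7 14 9 11)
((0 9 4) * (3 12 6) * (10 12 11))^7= ((0 9 4)(3 11 10 12 6))^7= (0 9 4)(3 10 6 11 12)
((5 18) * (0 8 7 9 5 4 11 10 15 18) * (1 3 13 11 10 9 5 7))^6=(0 9 3)(1 5 11)(4 15)(7 13 8)(10 18)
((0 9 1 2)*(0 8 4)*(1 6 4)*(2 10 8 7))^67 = ((0 9 6 4)(1 10 8)(2 7))^67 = (0 4 6 9)(1 10 8)(2 7)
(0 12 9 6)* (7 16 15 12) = [7, 1, 2, 3, 4, 5, 0, 16, 8, 6, 10, 11, 9, 13, 14, 12, 15] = (0 7 16 15 12 9 6)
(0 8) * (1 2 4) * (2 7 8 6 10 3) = (0 6 10 3 2 4 1 7 8) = [6, 7, 4, 2, 1, 5, 10, 8, 0, 9, 3]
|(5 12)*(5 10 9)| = 4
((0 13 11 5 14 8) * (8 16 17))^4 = ((0 13 11 5 14 16 17 8))^4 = (0 14)(5 8)(11 17)(13 16)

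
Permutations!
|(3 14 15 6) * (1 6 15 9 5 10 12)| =8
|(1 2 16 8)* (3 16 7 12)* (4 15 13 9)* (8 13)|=|(1 2 7 12 3 16 13 9 4 15 8)|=11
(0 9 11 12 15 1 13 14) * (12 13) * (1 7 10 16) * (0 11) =(0 9)(1 12 15 7 10 16)(11 13 14) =[9, 12, 2, 3, 4, 5, 6, 10, 8, 0, 16, 13, 15, 14, 11, 7, 1]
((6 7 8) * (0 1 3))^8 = ((0 1 3)(6 7 8))^8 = (0 3 1)(6 8 7)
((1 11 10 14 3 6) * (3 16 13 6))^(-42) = ((1 11 10 14 16 13 6))^(-42) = (16)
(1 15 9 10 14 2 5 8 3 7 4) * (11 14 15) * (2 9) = (1 11 14 9 10 15 2 5 8 3 7 4) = [0, 11, 5, 7, 1, 8, 6, 4, 3, 10, 15, 14, 12, 13, 9, 2]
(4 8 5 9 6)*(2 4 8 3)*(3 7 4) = (2 3)(4 7)(5 9 6 8) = [0, 1, 3, 2, 7, 9, 8, 4, 5, 6]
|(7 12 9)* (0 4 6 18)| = |(0 4 6 18)(7 12 9)| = 12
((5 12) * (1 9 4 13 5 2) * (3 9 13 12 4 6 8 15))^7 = (1 13 5 4 12 2)(3 6 15 9 8)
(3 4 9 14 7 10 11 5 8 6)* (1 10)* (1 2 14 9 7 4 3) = (1 10 11 5 8 6)(2 14 4 7) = [0, 10, 14, 3, 7, 8, 1, 2, 6, 9, 11, 5, 12, 13, 4]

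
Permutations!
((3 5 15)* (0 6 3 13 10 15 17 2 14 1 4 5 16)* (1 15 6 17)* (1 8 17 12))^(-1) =((0 12 1 4 5 8 17 2 14 15 13 10 6 3 16))^(-1) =(0 16 3 6 10 13 15 14 2 17 8 5 4 1 12)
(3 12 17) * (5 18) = [0, 1, 2, 12, 4, 18, 6, 7, 8, 9, 10, 11, 17, 13, 14, 15, 16, 3, 5] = (3 12 17)(5 18)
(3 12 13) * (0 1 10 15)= [1, 10, 2, 12, 4, 5, 6, 7, 8, 9, 15, 11, 13, 3, 14, 0]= (0 1 10 15)(3 12 13)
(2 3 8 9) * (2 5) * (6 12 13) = [0, 1, 3, 8, 4, 2, 12, 7, 9, 5, 10, 11, 13, 6] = (2 3 8 9 5)(6 12 13)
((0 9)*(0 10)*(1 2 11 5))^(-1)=(0 10 9)(1 5 11 2)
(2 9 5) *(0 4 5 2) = (0 4 5)(2 9) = [4, 1, 9, 3, 5, 0, 6, 7, 8, 2]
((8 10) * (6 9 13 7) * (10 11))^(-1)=((6 9 13 7)(8 11 10))^(-1)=(6 7 13 9)(8 10 11)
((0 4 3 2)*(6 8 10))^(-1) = ((0 4 3 2)(6 8 10))^(-1) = (0 2 3 4)(6 10 8)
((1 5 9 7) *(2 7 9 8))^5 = (9)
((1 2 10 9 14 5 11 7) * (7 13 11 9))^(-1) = ((1 2 10 7)(5 9 14)(11 13))^(-1) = (1 7 10 2)(5 14 9)(11 13)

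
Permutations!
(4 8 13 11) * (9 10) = (4 8 13 11)(9 10) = [0, 1, 2, 3, 8, 5, 6, 7, 13, 10, 9, 4, 12, 11]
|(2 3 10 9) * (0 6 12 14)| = |(0 6 12 14)(2 3 10 9)| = 4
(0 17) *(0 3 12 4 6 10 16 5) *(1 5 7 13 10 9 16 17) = (0 1 5)(3 12 4 6 9 16 7 13 10 17) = [1, 5, 2, 12, 6, 0, 9, 13, 8, 16, 17, 11, 4, 10, 14, 15, 7, 3]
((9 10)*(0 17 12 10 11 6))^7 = ((0 17 12 10 9 11 6))^7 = (17)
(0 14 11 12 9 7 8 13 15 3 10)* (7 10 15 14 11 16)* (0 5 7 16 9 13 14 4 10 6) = (16)(0 11 12 13 4 10 5 7 8 14 9 6)(3 15) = [11, 1, 2, 15, 10, 7, 0, 8, 14, 6, 5, 12, 13, 4, 9, 3, 16]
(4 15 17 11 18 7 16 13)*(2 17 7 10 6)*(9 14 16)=(2 17 11 18 10 6)(4 15 7 9 14 16 13)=[0, 1, 17, 3, 15, 5, 2, 9, 8, 14, 6, 18, 12, 4, 16, 7, 13, 11, 10]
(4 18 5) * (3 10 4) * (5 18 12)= [0, 1, 2, 10, 12, 3, 6, 7, 8, 9, 4, 11, 5, 13, 14, 15, 16, 17, 18]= (18)(3 10 4 12 5)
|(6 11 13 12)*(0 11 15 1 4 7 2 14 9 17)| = 13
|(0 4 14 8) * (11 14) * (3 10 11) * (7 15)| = 14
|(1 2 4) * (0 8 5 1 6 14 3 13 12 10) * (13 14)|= 10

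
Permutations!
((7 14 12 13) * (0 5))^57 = (0 5)(7 14 12 13)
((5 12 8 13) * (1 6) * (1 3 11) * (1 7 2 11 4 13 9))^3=((1 6 3 4 13 5 12 8 9)(2 11 7))^3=(1 4 12)(3 5 9)(6 13 8)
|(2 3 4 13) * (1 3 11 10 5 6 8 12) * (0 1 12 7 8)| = 10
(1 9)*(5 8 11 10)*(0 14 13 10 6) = (0 14 13 10 5 8 11 6)(1 9) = [14, 9, 2, 3, 4, 8, 0, 7, 11, 1, 5, 6, 12, 10, 13]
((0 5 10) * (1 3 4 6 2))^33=(10)(1 6 3 2 4)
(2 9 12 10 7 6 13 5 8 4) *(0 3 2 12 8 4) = (0 3 2 9 8)(4 12 10 7 6 13 5) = [3, 1, 9, 2, 12, 4, 13, 6, 0, 8, 7, 11, 10, 5]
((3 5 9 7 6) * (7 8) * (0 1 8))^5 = (0 3 8 9 6 1 5 7)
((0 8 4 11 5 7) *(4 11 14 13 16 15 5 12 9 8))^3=((0 4 14 13 16 15 5 7)(8 11 12 9))^3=(0 13 5 4 16 7 14 15)(8 9 12 11)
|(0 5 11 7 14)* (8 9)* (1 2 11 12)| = 8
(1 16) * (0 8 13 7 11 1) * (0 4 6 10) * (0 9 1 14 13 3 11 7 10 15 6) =(0 8 3 11 14 13 10 9 1 16 4)(6 15) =[8, 16, 2, 11, 0, 5, 15, 7, 3, 1, 9, 14, 12, 10, 13, 6, 4]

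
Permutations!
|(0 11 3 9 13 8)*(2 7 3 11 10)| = 8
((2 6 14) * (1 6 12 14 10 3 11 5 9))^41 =((1 6 10 3 11 5 9)(2 12 14))^41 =(1 9 5 11 3 10 6)(2 14 12)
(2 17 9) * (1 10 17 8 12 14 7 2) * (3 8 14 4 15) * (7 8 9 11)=[0, 10, 14, 9, 15, 5, 6, 2, 12, 1, 17, 7, 4, 13, 8, 3, 16, 11]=(1 10 17 11 7 2 14 8 12 4 15 3 9)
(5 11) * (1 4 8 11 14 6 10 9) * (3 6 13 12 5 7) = (1 4 8 11 7 3 6 10 9)(5 14 13 12) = [0, 4, 2, 6, 8, 14, 10, 3, 11, 1, 9, 7, 5, 12, 13]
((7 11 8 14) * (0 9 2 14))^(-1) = ((0 9 2 14 7 11 8))^(-1) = (0 8 11 7 14 2 9)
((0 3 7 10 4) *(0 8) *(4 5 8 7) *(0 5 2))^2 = (0 4 10)(2 3 7)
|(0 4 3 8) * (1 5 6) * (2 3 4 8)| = 6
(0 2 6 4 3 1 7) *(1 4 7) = (0 2 6 7)(3 4) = [2, 1, 6, 4, 3, 5, 7, 0]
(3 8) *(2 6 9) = (2 6 9)(3 8) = [0, 1, 6, 8, 4, 5, 9, 7, 3, 2]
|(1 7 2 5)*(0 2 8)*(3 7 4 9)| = |(0 2 5 1 4 9 3 7 8)| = 9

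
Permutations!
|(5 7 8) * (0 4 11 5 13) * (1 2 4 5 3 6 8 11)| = 24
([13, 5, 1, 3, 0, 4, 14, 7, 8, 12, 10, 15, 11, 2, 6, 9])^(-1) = (0 4 5 1 2 13)(6 14)(9 15 11 12)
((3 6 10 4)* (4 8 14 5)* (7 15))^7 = ((3 6 10 8 14 5 4)(7 15))^7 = (7 15)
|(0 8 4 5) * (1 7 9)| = |(0 8 4 5)(1 7 9)| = 12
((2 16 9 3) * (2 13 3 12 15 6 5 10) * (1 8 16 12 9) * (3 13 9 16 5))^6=((1 8 5 10 2 12 15 6 3 9 16))^6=(1 15 8 6 5 3 10 9 2 16 12)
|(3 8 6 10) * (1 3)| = |(1 3 8 6 10)| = 5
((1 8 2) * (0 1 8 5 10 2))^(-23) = (0 1 5 10 2 8)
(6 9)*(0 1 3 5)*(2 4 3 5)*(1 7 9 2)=[7, 5, 4, 1, 3, 0, 2, 9, 8, 6]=(0 7 9 6 2 4 3 1 5)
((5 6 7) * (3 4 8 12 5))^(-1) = (3 7 6 5 12 8 4)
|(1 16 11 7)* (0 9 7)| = |(0 9 7 1 16 11)| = 6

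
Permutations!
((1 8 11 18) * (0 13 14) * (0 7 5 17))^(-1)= (0 17 5 7 14 13)(1 18 11 8)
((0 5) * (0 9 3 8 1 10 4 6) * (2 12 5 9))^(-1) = (0 6 4 10 1 8 3 9)(2 5 12)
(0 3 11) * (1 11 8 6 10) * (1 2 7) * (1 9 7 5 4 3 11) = (0 11)(2 5 4 3 8 6 10)(7 9) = [11, 1, 5, 8, 3, 4, 10, 9, 6, 7, 2, 0]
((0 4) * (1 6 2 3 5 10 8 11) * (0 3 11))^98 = (0 3 10)(1 2)(4 5 8)(6 11) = ((0 4 3 5 10 8)(1 6 2 11))^98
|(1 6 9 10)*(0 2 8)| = |(0 2 8)(1 6 9 10)| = 12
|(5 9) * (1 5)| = 3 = |(1 5 9)|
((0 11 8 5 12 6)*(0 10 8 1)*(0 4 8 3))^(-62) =((0 11 1 4 8 5 12 6 10 3))^(-62) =(0 10 12 8 1)(3 6 5 4 11)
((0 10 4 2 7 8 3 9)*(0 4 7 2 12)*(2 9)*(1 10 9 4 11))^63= ((0 9 11 1 10 7 8 3 2 4 12))^63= (0 2 7 11 12 3 10 9 4 8 1)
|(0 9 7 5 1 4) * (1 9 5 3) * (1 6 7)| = |(0 5 9 1 4)(3 6 7)| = 15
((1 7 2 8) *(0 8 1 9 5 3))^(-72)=((0 8 9 5 3)(1 7 2))^(-72)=(0 5 8 3 9)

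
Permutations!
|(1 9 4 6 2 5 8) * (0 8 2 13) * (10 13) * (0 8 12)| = 14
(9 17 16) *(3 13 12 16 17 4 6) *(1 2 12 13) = (17)(1 2 12 16 9 4 6 3) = [0, 2, 12, 1, 6, 5, 3, 7, 8, 4, 10, 11, 16, 13, 14, 15, 9, 17]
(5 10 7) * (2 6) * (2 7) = [0, 1, 6, 3, 4, 10, 7, 5, 8, 9, 2] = (2 6 7 5 10)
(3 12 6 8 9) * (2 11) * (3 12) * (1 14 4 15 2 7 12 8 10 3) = [0, 14, 11, 1, 15, 5, 10, 12, 9, 8, 3, 7, 6, 13, 4, 2] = (1 14 4 15 2 11 7 12 6 10 3)(8 9)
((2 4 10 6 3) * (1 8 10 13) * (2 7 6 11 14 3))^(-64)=((1 8 10 11 14 3 7 6 2 4 13))^(-64)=(1 10 14 7 2 13 8 11 3 6 4)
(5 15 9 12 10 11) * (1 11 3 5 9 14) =[0, 11, 2, 5, 4, 15, 6, 7, 8, 12, 3, 9, 10, 13, 1, 14] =(1 11 9 12 10 3 5 15 14)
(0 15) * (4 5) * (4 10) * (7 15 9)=(0 9 7 15)(4 5 10)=[9, 1, 2, 3, 5, 10, 6, 15, 8, 7, 4, 11, 12, 13, 14, 0]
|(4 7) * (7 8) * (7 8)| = 2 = |(8)(4 7)|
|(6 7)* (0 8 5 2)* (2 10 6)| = 7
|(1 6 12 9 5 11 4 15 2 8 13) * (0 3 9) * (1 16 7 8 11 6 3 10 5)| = 60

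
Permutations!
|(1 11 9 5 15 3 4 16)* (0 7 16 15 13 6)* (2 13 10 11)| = 84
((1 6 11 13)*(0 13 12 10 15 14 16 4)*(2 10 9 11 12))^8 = (0 10 6 16 11 13 15 12 4 2 1 14 9)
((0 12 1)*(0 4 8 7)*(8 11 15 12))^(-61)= ((0 8 7)(1 4 11 15 12))^(-61)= (0 7 8)(1 12 15 11 4)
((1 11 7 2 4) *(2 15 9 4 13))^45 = ((1 11 7 15 9 4)(2 13))^45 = (1 15)(2 13)(4 7)(9 11)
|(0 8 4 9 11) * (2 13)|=10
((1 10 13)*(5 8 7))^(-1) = (1 13 10)(5 7 8)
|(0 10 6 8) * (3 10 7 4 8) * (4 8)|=|(0 7 8)(3 10 6)|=3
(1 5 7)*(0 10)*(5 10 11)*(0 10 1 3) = (0 11 5 7 3) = [11, 1, 2, 0, 4, 7, 6, 3, 8, 9, 10, 5]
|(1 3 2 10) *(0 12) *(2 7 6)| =6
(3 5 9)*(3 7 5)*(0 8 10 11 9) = (0 8 10 11 9 7 5) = [8, 1, 2, 3, 4, 0, 6, 5, 10, 7, 11, 9]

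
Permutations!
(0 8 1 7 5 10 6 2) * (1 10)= (0 8 10 6 2)(1 7 5)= [8, 7, 0, 3, 4, 1, 2, 5, 10, 9, 6]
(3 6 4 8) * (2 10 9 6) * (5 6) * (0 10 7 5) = (0 10 9)(2 7 5 6 4 8 3) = [10, 1, 7, 2, 8, 6, 4, 5, 3, 0, 9]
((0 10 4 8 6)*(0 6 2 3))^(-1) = (0 3 2 8 4 10)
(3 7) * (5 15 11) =(3 7)(5 15 11) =[0, 1, 2, 7, 4, 15, 6, 3, 8, 9, 10, 5, 12, 13, 14, 11]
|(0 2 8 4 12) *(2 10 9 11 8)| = 7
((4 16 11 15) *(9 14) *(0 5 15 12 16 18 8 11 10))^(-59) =(0 5 15 4 18 8 11 12 16 10)(9 14)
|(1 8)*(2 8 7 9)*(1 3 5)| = |(1 7 9 2 8 3 5)| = 7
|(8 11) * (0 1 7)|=|(0 1 7)(8 11)|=6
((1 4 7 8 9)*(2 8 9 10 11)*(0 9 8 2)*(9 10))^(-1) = ((0 10 11)(1 4 7 8 9))^(-1) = (0 11 10)(1 9 8 7 4)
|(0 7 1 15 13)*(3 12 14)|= |(0 7 1 15 13)(3 12 14)|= 15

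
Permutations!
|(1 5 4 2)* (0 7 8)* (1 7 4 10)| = 15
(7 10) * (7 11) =(7 10 11) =[0, 1, 2, 3, 4, 5, 6, 10, 8, 9, 11, 7]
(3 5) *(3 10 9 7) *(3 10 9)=(3 5 9 7 10)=[0, 1, 2, 5, 4, 9, 6, 10, 8, 7, 3]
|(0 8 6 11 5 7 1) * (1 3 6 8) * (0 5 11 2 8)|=8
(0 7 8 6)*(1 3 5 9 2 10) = [7, 3, 10, 5, 4, 9, 0, 8, 6, 2, 1] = (0 7 8 6)(1 3 5 9 2 10)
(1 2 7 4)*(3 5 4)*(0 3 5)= (0 3)(1 2 7 5 4)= [3, 2, 7, 0, 1, 4, 6, 5]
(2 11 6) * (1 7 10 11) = (1 7 10 11 6 2) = [0, 7, 1, 3, 4, 5, 2, 10, 8, 9, 11, 6]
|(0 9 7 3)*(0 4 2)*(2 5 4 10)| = 6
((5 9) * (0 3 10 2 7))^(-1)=(0 7 2 10 3)(5 9)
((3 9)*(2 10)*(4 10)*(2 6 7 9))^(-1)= (2 3 9 7 6 10 4)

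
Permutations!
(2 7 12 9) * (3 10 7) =(2 3 10 7 12 9) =[0, 1, 3, 10, 4, 5, 6, 12, 8, 2, 7, 11, 9]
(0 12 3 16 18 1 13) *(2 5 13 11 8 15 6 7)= (0 12 3 16 18 1 11 8 15 6 7 2 5 13)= [12, 11, 5, 16, 4, 13, 7, 2, 15, 9, 10, 8, 3, 0, 14, 6, 18, 17, 1]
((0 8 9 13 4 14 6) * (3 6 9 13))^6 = (0 3 14 13)(4 8 6 9)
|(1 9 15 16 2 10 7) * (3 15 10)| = 4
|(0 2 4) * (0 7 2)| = 3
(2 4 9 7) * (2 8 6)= (2 4 9 7 8 6)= [0, 1, 4, 3, 9, 5, 2, 8, 6, 7]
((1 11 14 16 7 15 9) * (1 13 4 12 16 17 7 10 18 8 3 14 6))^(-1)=((1 11 6)(3 14 17 7 15 9 13 4 12 16 10 18 8))^(-1)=(1 6 11)(3 8 18 10 16 12 4 13 9 15 7 17 14)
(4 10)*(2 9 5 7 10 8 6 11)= [0, 1, 9, 3, 8, 7, 11, 10, 6, 5, 4, 2]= (2 9 5 7 10 4 8 6 11)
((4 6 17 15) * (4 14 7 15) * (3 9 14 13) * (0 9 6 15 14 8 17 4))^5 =((0 9 8 17)(3 6 4 15 13)(7 14))^5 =(0 9 8 17)(7 14)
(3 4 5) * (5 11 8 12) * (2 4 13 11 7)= (2 4 7)(3 13 11 8 12 5)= [0, 1, 4, 13, 7, 3, 6, 2, 12, 9, 10, 8, 5, 11]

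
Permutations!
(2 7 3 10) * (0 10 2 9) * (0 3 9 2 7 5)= (0 10 2 5)(3 7 9)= [10, 1, 5, 7, 4, 0, 6, 9, 8, 3, 2]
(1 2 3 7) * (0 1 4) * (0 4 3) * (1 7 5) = (0 7 3 5 1 2) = [7, 2, 0, 5, 4, 1, 6, 3]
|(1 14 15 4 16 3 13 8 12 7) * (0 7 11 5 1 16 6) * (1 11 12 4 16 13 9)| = 6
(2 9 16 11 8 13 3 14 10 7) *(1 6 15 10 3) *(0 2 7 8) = [2, 6, 9, 14, 4, 5, 15, 7, 13, 16, 8, 0, 12, 1, 3, 10, 11] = (0 2 9 16 11)(1 6 15 10 8 13)(3 14)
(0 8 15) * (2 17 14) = (0 8 15)(2 17 14) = [8, 1, 17, 3, 4, 5, 6, 7, 15, 9, 10, 11, 12, 13, 2, 0, 16, 14]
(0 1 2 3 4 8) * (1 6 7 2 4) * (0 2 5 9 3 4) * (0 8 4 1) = (0 6 7 5 9 3)(1 8 2) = [6, 8, 1, 0, 4, 9, 7, 5, 2, 3]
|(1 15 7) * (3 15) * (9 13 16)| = |(1 3 15 7)(9 13 16)| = 12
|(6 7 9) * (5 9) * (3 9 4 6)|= |(3 9)(4 6 7 5)|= 4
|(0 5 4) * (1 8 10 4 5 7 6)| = 7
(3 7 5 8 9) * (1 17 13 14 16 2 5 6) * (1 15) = [0, 17, 5, 7, 4, 8, 15, 6, 9, 3, 10, 11, 12, 14, 16, 1, 2, 13] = (1 17 13 14 16 2 5 8 9 3 7 6 15)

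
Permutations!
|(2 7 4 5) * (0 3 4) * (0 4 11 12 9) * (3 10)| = |(0 10 3 11 12 9)(2 7 4 5)| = 12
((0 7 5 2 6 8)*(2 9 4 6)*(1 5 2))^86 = (0 9 7 4 2 6 1 8 5)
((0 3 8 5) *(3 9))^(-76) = ((0 9 3 8 5))^(-76) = (0 5 8 3 9)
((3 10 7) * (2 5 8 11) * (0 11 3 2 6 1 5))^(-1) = (0 2 7 10 3 8 5 1 6 11)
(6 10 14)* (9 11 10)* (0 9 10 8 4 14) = (0 9 11 8 4 14 6 10) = [9, 1, 2, 3, 14, 5, 10, 7, 4, 11, 0, 8, 12, 13, 6]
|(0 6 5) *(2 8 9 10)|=|(0 6 5)(2 8 9 10)|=12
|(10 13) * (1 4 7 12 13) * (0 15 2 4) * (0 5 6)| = 11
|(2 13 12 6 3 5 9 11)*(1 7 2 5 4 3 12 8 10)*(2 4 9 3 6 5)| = |(1 7 4 6 12 5 3 9 11 2 13 8 10)| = 13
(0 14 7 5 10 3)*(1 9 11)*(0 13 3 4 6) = (0 14 7 5 10 4 6)(1 9 11)(3 13) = [14, 9, 2, 13, 6, 10, 0, 5, 8, 11, 4, 1, 12, 3, 7]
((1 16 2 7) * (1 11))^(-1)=((1 16 2 7 11))^(-1)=(1 11 7 2 16)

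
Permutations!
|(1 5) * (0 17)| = 2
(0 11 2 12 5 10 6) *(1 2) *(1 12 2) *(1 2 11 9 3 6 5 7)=(0 9 3 6)(1 2 11 12 7)(5 10)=[9, 2, 11, 6, 4, 10, 0, 1, 8, 3, 5, 12, 7]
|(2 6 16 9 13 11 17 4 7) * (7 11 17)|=|(2 6 16 9 13 17 4 11 7)|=9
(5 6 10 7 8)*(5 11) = (5 6 10 7 8 11) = [0, 1, 2, 3, 4, 6, 10, 8, 11, 9, 7, 5]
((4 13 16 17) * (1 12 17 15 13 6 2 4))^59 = ((1 12 17)(2 4 6)(13 16 15))^59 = (1 17 12)(2 6 4)(13 15 16)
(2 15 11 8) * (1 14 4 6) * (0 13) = [13, 14, 15, 3, 6, 5, 1, 7, 2, 9, 10, 8, 12, 0, 4, 11] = (0 13)(1 14 4 6)(2 15 11 8)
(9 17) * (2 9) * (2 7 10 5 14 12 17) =[0, 1, 9, 3, 4, 14, 6, 10, 8, 2, 5, 11, 17, 13, 12, 15, 16, 7] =(2 9)(5 14 12 17 7 10)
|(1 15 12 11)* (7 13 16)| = |(1 15 12 11)(7 13 16)| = 12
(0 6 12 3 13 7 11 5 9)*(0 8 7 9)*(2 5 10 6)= (0 2 5)(3 13 9 8 7 11 10 6 12)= [2, 1, 5, 13, 4, 0, 12, 11, 7, 8, 6, 10, 3, 9]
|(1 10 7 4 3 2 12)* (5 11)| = |(1 10 7 4 3 2 12)(5 11)| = 14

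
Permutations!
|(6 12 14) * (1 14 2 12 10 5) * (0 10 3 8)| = |(0 10 5 1 14 6 3 8)(2 12)| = 8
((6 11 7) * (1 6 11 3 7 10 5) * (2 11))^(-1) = (1 5 10 11 2 7 3 6)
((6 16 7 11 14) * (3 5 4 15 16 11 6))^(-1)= ((3 5 4 15 16 7 6 11 14))^(-1)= (3 14 11 6 7 16 15 4 5)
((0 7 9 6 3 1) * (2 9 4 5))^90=(9)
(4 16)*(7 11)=(4 16)(7 11)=[0, 1, 2, 3, 16, 5, 6, 11, 8, 9, 10, 7, 12, 13, 14, 15, 4]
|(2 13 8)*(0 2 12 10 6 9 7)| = |(0 2 13 8 12 10 6 9 7)| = 9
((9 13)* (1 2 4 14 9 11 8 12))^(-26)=((1 2 4 14 9 13 11 8 12))^(-26)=(1 2 4 14 9 13 11 8 12)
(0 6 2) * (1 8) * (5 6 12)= (0 12 5 6 2)(1 8)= [12, 8, 0, 3, 4, 6, 2, 7, 1, 9, 10, 11, 5]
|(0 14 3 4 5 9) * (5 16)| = 7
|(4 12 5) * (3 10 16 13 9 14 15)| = 21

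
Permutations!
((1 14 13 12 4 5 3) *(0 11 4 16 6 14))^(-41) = (0 11 4 5 3 1)(6 16 12 13 14)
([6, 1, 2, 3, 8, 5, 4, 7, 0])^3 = [8, 1, 2, 3, 6, 5, 0, 7, 4]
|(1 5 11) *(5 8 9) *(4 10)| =|(1 8 9 5 11)(4 10)| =10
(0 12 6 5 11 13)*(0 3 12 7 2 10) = (0 7 2 10)(3 12 6 5 11 13) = [7, 1, 10, 12, 4, 11, 5, 2, 8, 9, 0, 13, 6, 3]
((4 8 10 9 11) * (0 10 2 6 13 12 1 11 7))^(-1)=(0 7 9 10)(1 12 13 6 2 8 4 11)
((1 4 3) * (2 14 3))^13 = (1 14 4 3 2)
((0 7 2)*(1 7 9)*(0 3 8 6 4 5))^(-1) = (0 5 4 6 8 3 2 7 1 9) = ((0 9 1 7 2 3 8 6 4 5))^(-1)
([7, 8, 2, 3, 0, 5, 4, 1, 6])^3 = [8, 4, 2, 3, 1, 5, 7, 6, 0]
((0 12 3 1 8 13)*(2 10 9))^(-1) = (0 13 8 1 3 12)(2 9 10)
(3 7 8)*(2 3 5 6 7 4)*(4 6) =(2 3 6 7 8 5 4) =[0, 1, 3, 6, 2, 4, 7, 8, 5]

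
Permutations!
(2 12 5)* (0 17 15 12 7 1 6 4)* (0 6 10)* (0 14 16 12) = (0 17 15)(1 10 14 16 12 5 2 7)(4 6) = [17, 10, 7, 3, 6, 2, 4, 1, 8, 9, 14, 11, 5, 13, 16, 0, 12, 15]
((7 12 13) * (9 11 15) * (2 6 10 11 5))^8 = ((2 6 10 11 15 9 5)(7 12 13))^8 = (2 6 10 11 15 9 5)(7 13 12)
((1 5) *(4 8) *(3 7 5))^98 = (8)(1 7)(3 5)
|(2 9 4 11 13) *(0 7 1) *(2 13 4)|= 6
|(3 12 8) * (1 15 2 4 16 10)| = 6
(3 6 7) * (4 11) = (3 6 7)(4 11) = [0, 1, 2, 6, 11, 5, 7, 3, 8, 9, 10, 4]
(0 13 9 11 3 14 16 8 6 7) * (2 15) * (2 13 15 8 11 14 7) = (0 15 13 9 14 16 11 3 7)(2 8 6) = [15, 1, 8, 7, 4, 5, 2, 0, 6, 14, 10, 3, 12, 9, 16, 13, 11]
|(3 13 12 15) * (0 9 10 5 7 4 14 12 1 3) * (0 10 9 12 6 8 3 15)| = |(0 12)(1 15 10 5 7 4 14 6 8 3 13)| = 22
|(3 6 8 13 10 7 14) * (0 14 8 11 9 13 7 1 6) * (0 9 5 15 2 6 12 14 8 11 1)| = 15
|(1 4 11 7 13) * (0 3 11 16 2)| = 9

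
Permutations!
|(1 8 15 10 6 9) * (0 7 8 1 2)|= |(0 7 8 15 10 6 9 2)|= 8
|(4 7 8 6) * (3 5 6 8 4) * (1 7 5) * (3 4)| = |(8)(1 7 3)(4 5 6)| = 3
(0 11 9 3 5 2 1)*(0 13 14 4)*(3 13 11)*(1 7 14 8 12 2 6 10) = (0 3 5 6 10 1 11 9 13 8 12 2 7 14 4) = [3, 11, 7, 5, 0, 6, 10, 14, 12, 13, 1, 9, 2, 8, 4]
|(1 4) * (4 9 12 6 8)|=6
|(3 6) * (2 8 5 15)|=4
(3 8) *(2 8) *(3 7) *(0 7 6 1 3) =(0 7)(1 3 2 8 6) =[7, 3, 8, 2, 4, 5, 1, 0, 6]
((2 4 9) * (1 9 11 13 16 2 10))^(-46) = ((1 9 10)(2 4 11 13 16))^(-46) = (1 10 9)(2 16 13 11 4)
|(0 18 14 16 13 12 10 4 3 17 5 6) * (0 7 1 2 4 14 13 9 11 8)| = |(0 18 13 12 10 14 16 9 11 8)(1 2 4 3 17 5 6 7)| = 40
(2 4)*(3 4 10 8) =(2 10 8 3 4) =[0, 1, 10, 4, 2, 5, 6, 7, 3, 9, 8]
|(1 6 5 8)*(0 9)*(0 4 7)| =|(0 9 4 7)(1 6 5 8)| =4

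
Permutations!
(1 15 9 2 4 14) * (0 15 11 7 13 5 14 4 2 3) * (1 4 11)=(0 15 9 3)(4 11 7 13 5 14)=[15, 1, 2, 0, 11, 14, 6, 13, 8, 3, 10, 7, 12, 5, 4, 9]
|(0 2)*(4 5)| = 2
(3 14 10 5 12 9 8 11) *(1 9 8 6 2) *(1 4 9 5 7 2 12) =(1 5)(2 4 9 6 12 8 11 3 14 10 7) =[0, 5, 4, 14, 9, 1, 12, 2, 11, 6, 7, 3, 8, 13, 10]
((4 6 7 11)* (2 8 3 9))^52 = ((2 8 3 9)(4 6 7 11))^52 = (11)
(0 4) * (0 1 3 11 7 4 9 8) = (0 9 8)(1 3 11 7 4) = [9, 3, 2, 11, 1, 5, 6, 4, 0, 8, 10, 7]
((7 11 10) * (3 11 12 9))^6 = ((3 11 10 7 12 9))^6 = (12)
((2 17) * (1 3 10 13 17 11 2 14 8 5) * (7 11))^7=(1 5 8 14 17 13 10 3)(2 7 11)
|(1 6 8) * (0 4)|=6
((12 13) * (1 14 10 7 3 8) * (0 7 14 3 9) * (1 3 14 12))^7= (0 7 9)(1 10 13 14 12)(3 8)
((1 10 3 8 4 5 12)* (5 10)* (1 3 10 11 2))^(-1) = ((1 5 12 3 8 4 11 2))^(-1) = (1 2 11 4 8 3 12 5)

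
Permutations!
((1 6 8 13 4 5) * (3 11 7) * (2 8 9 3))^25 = (1 3 2 4 6 11 8 5 9 7 13)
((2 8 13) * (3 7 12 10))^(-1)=(2 13 8)(3 10 12 7)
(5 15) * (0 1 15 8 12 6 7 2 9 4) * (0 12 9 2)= [1, 15, 2, 3, 12, 8, 7, 0, 9, 4, 10, 11, 6, 13, 14, 5]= (0 1 15 5 8 9 4 12 6 7)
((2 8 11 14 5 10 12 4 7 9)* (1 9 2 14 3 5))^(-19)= (1 14 9)(2 7 4 12 10 5 3 11 8)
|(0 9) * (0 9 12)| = 2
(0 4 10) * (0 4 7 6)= (0 7 6)(4 10)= [7, 1, 2, 3, 10, 5, 0, 6, 8, 9, 4]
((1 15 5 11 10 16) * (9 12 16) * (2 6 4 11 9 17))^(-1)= (1 16 12 9 5 15)(2 17 10 11 4 6)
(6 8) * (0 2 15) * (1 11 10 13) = (0 2 15)(1 11 10 13)(6 8) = [2, 11, 15, 3, 4, 5, 8, 7, 6, 9, 13, 10, 12, 1, 14, 0]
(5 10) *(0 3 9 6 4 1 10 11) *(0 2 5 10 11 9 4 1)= [3, 11, 5, 4, 0, 9, 1, 7, 8, 6, 10, 2]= (0 3 4)(1 11 2 5 9 6)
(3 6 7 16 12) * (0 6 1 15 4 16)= (0 6 7)(1 15 4 16 12 3)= [6, 15, 2, 1, 16, 5, 7, 0, 8, 9, 10, 11, 3, 13, 14, 4, 12]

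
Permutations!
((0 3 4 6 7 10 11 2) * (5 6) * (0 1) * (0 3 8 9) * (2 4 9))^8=(0 2 3)(1 9 8)(4 6 10)(5 7 11)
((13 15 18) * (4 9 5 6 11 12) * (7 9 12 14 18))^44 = (5 9 7 15 13 18 14 11 6)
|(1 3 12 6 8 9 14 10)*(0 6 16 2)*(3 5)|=|(0 6 8 9 14 10 1 5 3 12 16 2)|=12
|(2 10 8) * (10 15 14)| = |(2 15 14 10 8)| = 5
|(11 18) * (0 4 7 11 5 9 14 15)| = |(0 4 7 11 18 5 9 14 15)| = 9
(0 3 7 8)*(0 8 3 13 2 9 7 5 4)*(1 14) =(0 13 2 9 7 3 5 4)(1 14) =[13, 14, 9, 5, 0, 4, 6, 3, 8, 7, 10, 11, 12, 2, 1]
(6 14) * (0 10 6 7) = (0 10 6 14 7) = [10, 1, 2, 3, 4, 5, 14, 0, 8, 9, 6, 11, 12, 13, 7]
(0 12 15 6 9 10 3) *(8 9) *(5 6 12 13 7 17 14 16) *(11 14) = (0 13 7 17 11 14 16 5 6 8 9 10 3)(12 15) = [13, 1, 2, 0, 4, 6, 8, 17, 9, 10, 3, 14, 15, 7, 16, 12, 5, 11]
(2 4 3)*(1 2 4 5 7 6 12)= (1 2 5 7 6 12)(3 4)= [0, 2, 5, 4, 3, 7, 12, 6, 8, 9, 10, 11, 1]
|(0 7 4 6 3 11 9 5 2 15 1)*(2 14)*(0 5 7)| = |(1 5 14 2 15)(3 11 9 7 4 6)| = 30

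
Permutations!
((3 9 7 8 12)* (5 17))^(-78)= ((3 9 7 8 12)(5 17))^(-78)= (17)(3 7 12 9 8)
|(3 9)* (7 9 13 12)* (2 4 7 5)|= |(2 4 7 9 3 13 12 5)|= 8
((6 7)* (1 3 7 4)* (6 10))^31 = (1 3 7 10 6 4)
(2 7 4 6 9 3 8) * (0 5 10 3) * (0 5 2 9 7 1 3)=[2, 3, 1, 8, 6, 10, 7, 4, 9, 5, 0]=(0 2 1 3 8 9 5 10)(4 6 7)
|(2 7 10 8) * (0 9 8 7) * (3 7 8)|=7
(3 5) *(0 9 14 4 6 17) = (0 9 14 4 6 17)(3 5) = [9, 1, 2, 5, 6, 3, 17, 7, 8, 14, 10, 11, 12, 13, 4, 15, 16, 0]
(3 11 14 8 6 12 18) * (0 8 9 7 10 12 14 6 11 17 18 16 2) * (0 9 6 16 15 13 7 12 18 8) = [0, 1, 9, 17, 4, 5, 14, 10, 11, 12, 18, 16, 15, 7, 6, 13, 2, 8, 3] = (2 9 12 15 13 7 10 18 3 17 8 11 16)(6 14)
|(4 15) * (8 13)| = |(4 15)(8 13)| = 2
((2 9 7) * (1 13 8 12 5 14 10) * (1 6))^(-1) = ((1 13 8 12 5 14 10 6)(2 9 7))^(-1) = (1 6 10 14 5 12 8 13)(2 7 9)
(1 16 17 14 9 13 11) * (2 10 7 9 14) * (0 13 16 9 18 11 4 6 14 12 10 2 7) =(0 13 4 6 14 12 10)(1 9 16 17 7 18 11) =[13, 9, 2, 3, 6, 5, 14, 18, 8, 16, 0, 1, 10, 4, 12, 15, 17, 7, 11]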